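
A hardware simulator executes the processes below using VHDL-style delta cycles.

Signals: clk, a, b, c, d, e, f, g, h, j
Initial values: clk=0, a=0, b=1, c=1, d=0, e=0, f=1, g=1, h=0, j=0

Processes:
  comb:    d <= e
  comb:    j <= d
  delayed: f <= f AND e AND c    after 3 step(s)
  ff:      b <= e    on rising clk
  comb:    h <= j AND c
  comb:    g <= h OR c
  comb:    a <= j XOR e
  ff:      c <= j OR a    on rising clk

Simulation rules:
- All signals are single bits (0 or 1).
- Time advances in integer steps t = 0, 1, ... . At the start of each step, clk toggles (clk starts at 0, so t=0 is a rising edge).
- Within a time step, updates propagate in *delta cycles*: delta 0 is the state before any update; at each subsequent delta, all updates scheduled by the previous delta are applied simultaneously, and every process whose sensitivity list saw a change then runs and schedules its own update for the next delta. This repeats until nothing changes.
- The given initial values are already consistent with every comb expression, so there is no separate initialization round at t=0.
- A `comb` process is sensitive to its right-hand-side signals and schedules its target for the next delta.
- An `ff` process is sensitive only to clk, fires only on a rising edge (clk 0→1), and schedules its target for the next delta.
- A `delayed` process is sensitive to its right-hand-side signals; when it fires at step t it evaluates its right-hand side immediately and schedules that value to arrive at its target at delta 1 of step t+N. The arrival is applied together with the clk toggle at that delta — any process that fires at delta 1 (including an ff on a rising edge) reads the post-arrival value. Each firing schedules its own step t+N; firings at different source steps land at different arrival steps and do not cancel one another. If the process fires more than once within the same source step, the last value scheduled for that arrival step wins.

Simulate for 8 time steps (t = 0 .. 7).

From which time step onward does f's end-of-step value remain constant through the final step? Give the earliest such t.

3

[bits: e,b,clk,j,c,g,d,f,h,a]
t=0: Δ0=0100110100 Δ1=0110110100 Δ2=0010010100 Δ3=0010000100 | 3Δ
t=1: Δ0=0010000100 Δ1=0000000100 | 1Δ
t=2: Δ0=0000000100 Δ1=0010000100 | 1Δ
t=3: Δ0=0010000100 Δ1=0000000000 | 1Δ
t=4: Δ0=0000000000 Δ1=0010000000 | 1Δ
t=5: Δ0=0010000000 Δ1=0000000000 | 1Δ
t=6: Δ0=0000000000 Δ1=0010000000 | 1Δ
t=7: Δ0=0010000000 Δ1=0000000000 | 1Δ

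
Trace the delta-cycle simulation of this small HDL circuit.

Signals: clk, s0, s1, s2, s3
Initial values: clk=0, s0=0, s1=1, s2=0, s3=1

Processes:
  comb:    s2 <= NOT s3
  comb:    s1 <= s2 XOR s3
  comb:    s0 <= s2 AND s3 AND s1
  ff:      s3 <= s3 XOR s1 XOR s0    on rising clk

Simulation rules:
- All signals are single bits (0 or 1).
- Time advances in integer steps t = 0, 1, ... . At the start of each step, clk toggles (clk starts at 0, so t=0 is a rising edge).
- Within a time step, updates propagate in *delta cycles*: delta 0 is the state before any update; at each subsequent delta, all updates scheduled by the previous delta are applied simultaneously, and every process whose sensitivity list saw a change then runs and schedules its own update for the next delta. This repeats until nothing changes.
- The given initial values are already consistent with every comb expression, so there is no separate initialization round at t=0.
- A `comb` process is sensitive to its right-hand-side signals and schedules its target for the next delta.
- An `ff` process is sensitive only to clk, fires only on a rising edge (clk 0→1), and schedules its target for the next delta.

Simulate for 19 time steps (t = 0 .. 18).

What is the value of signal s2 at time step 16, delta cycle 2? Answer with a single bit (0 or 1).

t=0 Δ0: s3=1 clk=0 s0=0 s2=0 s1=1
  Δ1: clk:0→1
  Δ2: s3:1→0
  Δ3: s2:0→1, s1:1→0
  Δ4: s1:0→1
  (4Δ to stable)
t=1 Δ0: s3=0 clk=1 s0=0 s2=1 s1=1
  Δ1: clk:1→0
  (1Δ to stable)
t=2 Δ0: s3=0 clk=0 s0=0 s2=1 s1=1
  Δ1: clk:0→1
  Δ2: s3:0→1
  Δ3: s0:0→1, s2:1→0, s1:1→0
  Δ4: s0:1→0, s1:0→1
  (4Δ to stable)
t=3 Δ0: s3=1 clk=1 s0=0 s2=0 s1=1
  Δ1: clk:1→0
  (1Δ to stable)
t=4 Δ0: s3=1 clk=0 s0=0 s2=0 s1=1
  Δ1: clk:0→1
  Δ2: s3:1→0
  Δ3: s2:0→1, s1:1→0
  Δ4: s1:0→1
  (4Δ to stable)
t=5 Δ0: s3=0 clk=1 s0=0 s2=1 s1=1
  Δ1: clk:1→0
  (1Δ to stable)
t=6 Δ0: s3=0 clk=0 s0=0 s2=1 s1=1
  Δ1: clk:0→1
  Δ2: s3:0→1
  Δ3: s0:0→1, s2:1→0, s1:1→0
  Δ4: s0:1→0, s1:0→1
  (4Δ to stable)
t=7 Δ0: s3=1 clk=1 s0=0 s2=0 s1=1
  Δ1: clk:1→0
  (1Δ to stable)
t=8 Δ0: s3=1 clk=0 s0=0 s2=0 s1=1
  Δ1: clk:0→1
  Δ2: s3:1→0
  Δ3: s2:0→1, s1:1→0
  Δ4: s1:0→1
  (4Δ to stable)
t=9 Δ0: s3=0 clk=1 s0=0 s2=1 s1=1
  Δ1: clk:1→0
  (1Δ to stable)
t=10 Δ0: s3=0 clk=0 s0=0 s2=1 s1=1
  Δ1: clk:0→1
  Δ2: s3:0→1
  Δ3: s0:0→1, s2:1→0, s1:1→0
  Δ4: s0:1→0, s1:0→1
  (4Δ to stable)
t=11 Δ0: s3=1 clk=1 s0=0 s2=0 s1=1
  Δ1: clk:1→0
  (1Δ to stable)
t=12 Δ0: s3=1 clk=0 s0=0 s2=0 s1=1
  Δ1: clk:0→1
  Δ2: s3:1→0
  Δ3: s2:0→1, s1:1→0
  Δ4: s1:0→1
  (4Δ to stable)
t=13 Δ0: s3=0 clk=1 s0=0 s2=1 s1=1
  Δ1: clk:1→0
  (1Δ to stable)
t=14 Δ0: s3=0 clk=0 s0=0 s2=1 s1=1
  Δ1: clk:0→1
  Δ2: s3:0→1
  Δ3: s0:0→1, s2:1→0, s1:1→0
  Δ4: s0:1→0, s1:0→1
  (4Δ to stable)
t=15 Δ0: s3=1 clk=1 s0=0 s2=0 s1=1
  Δ1: clk:1→0
  (1Δ to stable)
t=16 Δ0: s3=1 clk=0 s0=0 s2=0 s1=1
  Δ1: clk:0→1
  Δ2: s3:1→0
  Δ3: s2:0→1, s1:1→0
  Δ4: s1:0→1
  (4Δ to stable)
t=17 Δ0: s3=0 clk=1 s0=0 s2=1 s1=1
  Δ1: clk:1→0
  (1Δ to stable)
t=18 Δ0: s3=0 clk=0 s0=0 s2=1 s1=1
  Δ1: clk:0→1
  Δ2: s3:0→1
  Δ3: s0:0→1, s2:1→0, s1:1→0
  Δ4: s0:1→0, s1:0→1
  (4Δ to stable)

0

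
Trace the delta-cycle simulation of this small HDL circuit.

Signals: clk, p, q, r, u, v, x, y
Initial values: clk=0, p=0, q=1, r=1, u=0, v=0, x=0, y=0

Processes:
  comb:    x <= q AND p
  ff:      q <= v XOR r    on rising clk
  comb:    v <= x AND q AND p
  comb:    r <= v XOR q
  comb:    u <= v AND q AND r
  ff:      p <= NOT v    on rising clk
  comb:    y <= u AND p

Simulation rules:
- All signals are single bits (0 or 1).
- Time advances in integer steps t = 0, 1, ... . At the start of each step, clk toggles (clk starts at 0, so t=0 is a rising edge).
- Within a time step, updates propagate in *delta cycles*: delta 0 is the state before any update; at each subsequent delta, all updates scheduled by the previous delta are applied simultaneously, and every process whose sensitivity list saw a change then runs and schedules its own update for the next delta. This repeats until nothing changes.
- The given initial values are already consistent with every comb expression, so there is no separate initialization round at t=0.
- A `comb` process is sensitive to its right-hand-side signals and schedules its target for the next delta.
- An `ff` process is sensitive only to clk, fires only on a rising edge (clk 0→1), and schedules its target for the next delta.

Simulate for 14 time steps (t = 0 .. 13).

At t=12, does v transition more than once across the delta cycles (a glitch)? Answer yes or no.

no

t0.Δ0 r=1 u=0 v=0 y=0 x=0 p=0 clk=0 q=1
t0.Δ1 r=1 u=0 v=0 y=0 x=0 p=0 clk=1 q=1
t0.Δ2 r=1 u=0 v=0 y=0 x=0 p=1 clk=1 q=1
t0.Δ3 r=1 u=0 v=0 y=0 x=1 p=1 clk=1 q=1
t0.Δ4 r=1 u=0 v=1 y=0 x=1 p=1 clk=1 q=1
t0.Δ5 r=0 u=1 v=1 y=0 x=1 p=1 clk=1 q=1
t0.Δ6 r=0 u=0 v=1 y=1 x=1 p=1 clk=1 q=1
t0.Δ7 r=0 u=0 v=1 y=0 x=1 p=1 clk=1 q=1
t1.Δ0 r=0 u=0 v=1 y=0 x=1 p=1 clk=1 q=1
t1.Δ1 r=0 u=0 v=1 y=0 x=1 p=1 clk=0 q=1
t2.Δ0 r=0 u=0 v=1 y=0 x=1 p=1 clk=0 q=1
t2.Δ1 r=0 u=0 v=1 y=0 x=1 p=1 clk=1 q=1
t2.Δ2 r=0 u=0 v=1 y=0 x=1 p=0 clk=1 q=1
t2.Δ3 r=0 u=0 v=0 y=0 x=0 p=0 clk=1 q=1
t2.Δ4 r=1 u=0 v=0 y=0 x=0 p=0 clk=1 q=1
t3.Δ0 r=1 u=0 v=0 y=0 x=0 p=0 clk=1 q=1
t3.Δ1 r=1 u=0 v=0 y=0 x=0 p=0 clk=0 q=1
t4.Δ0 r=1 u=0 v=0 y=0 x=0 p=0 clk=0 q=1
t4.Δ1 r=1 u=0 v=0 y=0 x=0 p=0 clk=1 q=1
t4.Δ2 r=1 u=0 v=0 y=0 x=0 p=1 clk=1 q=1
t4.Δ3 r=1 u=0 v=0 y=0 x=1 p=1 clk=1 q=1
t4.Δ4 r=1 u=0 v=1 y=0 x=1 p=1 clk=1 q=1
t4.Δ5 r=0 u=1 v=1 y=0 x=1 p=1 clk=1 q=1
t4.Δ6 r=0 u=0 v=1 y=1 x=1 p=1 clk=1 q=1
t4.Δ7 r=0 u=0 v=1 y=0 x=1 p=1 clk=1 q=1
t5.Δ0 r=0 u=0 v=1 y=0 x=1 p=1 clk=1 q=1
t5.Δ1 r=0 u=0 v=1 y=0 x=1 p=1 clk=0 q=1
t6.Δ0 r=0 u=0 v=1 y=0 x=1 p=1 clk=0 q=1
t6.Δ1 r=0 u=0 v=1 y=0 x=1 p=1 clk=1 q=1
t6.Δ2 r=0 u=0 v=1 y=0 x=1 p=0 clk=1 q=1
t6.Δ3 r=0 u=0 v=0 y=0 x=0 p=0 clk=1 q=1
t6.Δ4 r=1 u=0 v=0 y=0 x=0 p=0 clk=1 q=1
t7.Δ0 r=1 u=0 v=0 y=0 x=0 p=0 clk=1 q=1
t7.Δ1 r=1 u=0 v=0 y=0 x=0 p=0 clk=0 q=1
t8.Δ0 r=1 u=0 v=0 y=0 x=0 p=0 clk=0 q=1
t8.Δ1 r=1 u=0 v=0 y=0 x=0 p=0 clk=1 q=1
t8.Δ2 r=1 u=0 v=0 y=0 x=0 p=1 clk=1 q=1
t8.Δ3 r=1 u=0 v=0 y=0 x=1 p=1 clk=1 q=1
t8.Δ4 r=1 u=0 v=1 y=0 x=1 p=1 clk=1 q=1
t8.Δ5 r=0 u=1 v=1 y=0 x=1 p=1 clk=1 q=1
t8.Δ6 r=0 u=0 v=1 y=1 x=1 p=1 clk=1 q=1
t8.Δ7 r=0 u=0 v=1 y=0 x=1 p=1 clk=1 q=1
t9.Δ0 r=0 u=0 v=1 y=0 x=1 p=1 clk=1 q=1
t9.Δ1 r=0 u=0 v=1 y=0 x=1 p=1 clk=0 q=1
t10.Δ0 r=0 u=0 v=1 y=0 x=1 p=1 clk=0 q=1
t10.Δ1 r=0 u=0 v=1 y=0 x=1 p=1 clk=1 q=1
t10.Δ2 r=0 u=0 v=1 y=0 x=1 p=0 clk=1 q=1
t10.Δ3 r=0 u=0 v=0 y=0 x=0 p=0 clk=1 q=1
t10.Δ4 r=1 u=0 v=0 y=0 x=0 p=0 clk=1 q=1
t11.Δ0 r=1 u=0 v=0 y=0 x=0 p=0 clk=1 q=1
t11.Δ1 r=1 u=0 v=0 y=0 x=0 p=0 clk=0 q=1
t12.Δ0 r=1 u=0 v=0 y=0 x=0 p=0 clk=0 q=1
t12.Δ1 r=1 u=0 v=0 y=0 x=0 p=0 clk=1 q=1
t12.Δ2 r=1 u=0 v=0 y=0 x=0 p=1 clk=1 q=1
t12.Δ3 r=1 u=0 v=0 y=0 x=1 p=1 clk=1 q=1
t12.Δ4 r=1 u=0 v=1 y=0 x=1 p=1 clk=1 q=1
t12.Δ5 r=0 u=1 v=1 y=0 x=1 p=1 clk=1 q=1
t12.Δ6 r=0 u=0 v=1 y=1 x=1 p=1 clk=1 q=1
t12.Δ7 r=0 u=0 v=1 y=0 x=1 p=1 clk=1 q=1
t13.Δ0 r=0 u=0 v=1 y=0 x=1 p=1 clk=1 q=1
t13.Δ1 r=0 u=0 v=1 y=0 x=1 p=1 clk=0 q=1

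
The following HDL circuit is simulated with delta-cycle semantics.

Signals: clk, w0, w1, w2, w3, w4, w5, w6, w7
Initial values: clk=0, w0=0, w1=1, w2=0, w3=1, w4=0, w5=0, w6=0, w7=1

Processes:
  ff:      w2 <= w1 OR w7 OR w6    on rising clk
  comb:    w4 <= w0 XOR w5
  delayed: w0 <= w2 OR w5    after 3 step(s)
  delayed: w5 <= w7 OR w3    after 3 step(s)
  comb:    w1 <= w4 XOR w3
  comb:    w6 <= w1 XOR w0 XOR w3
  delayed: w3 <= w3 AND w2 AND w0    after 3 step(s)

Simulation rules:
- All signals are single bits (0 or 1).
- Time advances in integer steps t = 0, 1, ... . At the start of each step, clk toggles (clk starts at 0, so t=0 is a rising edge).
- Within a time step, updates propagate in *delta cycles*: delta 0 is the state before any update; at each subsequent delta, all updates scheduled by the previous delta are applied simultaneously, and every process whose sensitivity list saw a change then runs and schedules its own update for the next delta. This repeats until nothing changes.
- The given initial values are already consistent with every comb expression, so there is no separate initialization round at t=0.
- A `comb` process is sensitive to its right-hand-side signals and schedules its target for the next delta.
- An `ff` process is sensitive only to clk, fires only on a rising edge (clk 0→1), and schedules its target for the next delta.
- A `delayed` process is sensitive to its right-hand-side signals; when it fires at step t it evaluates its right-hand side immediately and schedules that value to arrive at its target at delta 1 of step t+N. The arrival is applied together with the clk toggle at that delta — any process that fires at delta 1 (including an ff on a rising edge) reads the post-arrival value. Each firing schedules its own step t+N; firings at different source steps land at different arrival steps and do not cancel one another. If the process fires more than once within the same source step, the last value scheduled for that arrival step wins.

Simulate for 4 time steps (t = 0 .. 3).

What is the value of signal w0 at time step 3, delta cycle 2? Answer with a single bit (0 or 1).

t0.Δ0 w3=1 w1=1 w0=0 w4=0 w5=0 w2=0 w7=1 clk=0 w6=0
t0.Δ1 w3=1 w1=1 w0=0 w4=0 w5=0 w2=0 w7=1 clk=1 w6=0
t0.Δ2 w3=1 w1=1 w0=0 w4=0 w5=0 w2=1 w7=1 clk=1 w6=0
t1.Δ0 w3=1 w1=1 w0=0 w4=0 w5=0 w2=1 w7=1 clk=1 w6=0
t1.Δ1 w3=1 w1=1 w0=0 w4=0 w5=0 w2=1 w7=1 clk=0 w6=0
t2.Δ0 w3=1 w1=1 w0=0 w4=0 w5=0 w2=1 w7=1 clk=0 w6=0
t2.Δ1 w3=1 w1=1 w0=0 w4=0 w5=0 w2=1 w7=1 clk=1 w6=0
t3.Δ0 w3=1 w1=1 w0=0 w4=0 w5=0 w2=1 w7=1 clk=1 w6=0
t3.Δ1 w3=0 w1=1 w0=1 w4=0 w5=0 w2=1 w7=1 clk=0 w6=0
t3.Δ2 w3=0 w1=0 w0=1 w4=1 w5=0 w2=1 w7=1 clk=0 w6=0
t3.Δ3 w3=0 w1=1 w0=1 w4=1 w5=0 w2=1 w7=1 clk=0 w6=1
t3.Δ4 w3=0 w1=1 w0=1 w4=1 w5=0 w2=1 w7=1 clk=0 w6=0

1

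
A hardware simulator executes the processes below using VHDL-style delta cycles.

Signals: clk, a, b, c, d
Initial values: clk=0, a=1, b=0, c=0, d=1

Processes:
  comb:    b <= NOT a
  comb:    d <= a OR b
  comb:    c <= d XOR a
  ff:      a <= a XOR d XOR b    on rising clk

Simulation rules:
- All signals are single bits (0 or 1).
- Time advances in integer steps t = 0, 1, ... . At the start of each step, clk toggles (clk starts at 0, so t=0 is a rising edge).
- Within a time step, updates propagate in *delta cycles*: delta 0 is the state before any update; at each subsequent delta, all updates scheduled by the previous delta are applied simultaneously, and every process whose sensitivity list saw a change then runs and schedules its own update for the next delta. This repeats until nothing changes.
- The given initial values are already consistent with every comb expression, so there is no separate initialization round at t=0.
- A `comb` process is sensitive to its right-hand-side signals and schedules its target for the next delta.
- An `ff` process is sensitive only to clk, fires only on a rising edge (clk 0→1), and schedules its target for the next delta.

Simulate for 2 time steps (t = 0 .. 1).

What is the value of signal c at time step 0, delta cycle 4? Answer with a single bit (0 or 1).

0

t0.Δ0 c=0 a=1 b=0 d=1 clk=0
t0.Δ1 c=0 a=1 b=0 d=1 clk=1
t0.Δ2 c=0 a=0 b=0 d=1 clk=1
t0.Δ3 c=1 a=0 b=1 d=0 clk=1
t0.Δ4 c=0 a=0 b=1 d=1 clk=1
t0.Δ5 c=1 a=0 b=1 d=1 clk=1
t1.Δ0 c=1 a=0 b=1 d=1 clk=1
t1.Δ1 c=1 a=0 b=1 d=1 clk=0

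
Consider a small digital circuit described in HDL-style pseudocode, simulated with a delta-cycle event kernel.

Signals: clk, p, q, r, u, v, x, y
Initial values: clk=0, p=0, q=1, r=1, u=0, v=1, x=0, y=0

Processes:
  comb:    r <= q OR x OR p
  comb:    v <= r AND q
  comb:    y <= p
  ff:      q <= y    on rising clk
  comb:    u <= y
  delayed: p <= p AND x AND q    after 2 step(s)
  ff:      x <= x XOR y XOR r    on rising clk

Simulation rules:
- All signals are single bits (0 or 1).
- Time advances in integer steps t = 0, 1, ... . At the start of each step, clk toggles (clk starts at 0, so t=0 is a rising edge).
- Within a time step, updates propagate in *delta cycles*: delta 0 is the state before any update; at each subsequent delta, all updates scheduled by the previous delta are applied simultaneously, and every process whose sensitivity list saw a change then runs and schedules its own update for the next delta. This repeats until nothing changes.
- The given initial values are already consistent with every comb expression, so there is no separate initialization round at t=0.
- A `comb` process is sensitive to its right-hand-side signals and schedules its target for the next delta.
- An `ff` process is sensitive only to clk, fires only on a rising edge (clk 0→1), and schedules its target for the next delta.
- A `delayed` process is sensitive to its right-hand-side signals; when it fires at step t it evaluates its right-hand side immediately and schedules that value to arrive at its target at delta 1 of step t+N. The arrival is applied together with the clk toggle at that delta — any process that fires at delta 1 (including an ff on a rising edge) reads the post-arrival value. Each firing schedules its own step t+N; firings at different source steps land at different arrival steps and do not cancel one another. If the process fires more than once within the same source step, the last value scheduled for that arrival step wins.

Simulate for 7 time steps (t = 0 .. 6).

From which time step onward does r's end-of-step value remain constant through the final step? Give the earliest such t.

t0.Δ0 r=1 p=0 q=1 clk=0 u=0 y=0 v=1 x=0
t0.Δ1 r=1 p=0 q=1 clk=1 u=0 y=0 v=1 x=0
t0.Δ2 r=1 p=0 q=0 clk=1 u=0 y=0 v=1 x=1
t0.Δ3 r=1 p=0 q=0 clk=1 u=0 y=0 v=0 x=1
t1.Δ0 r=1 p=0 q=0 clk=1 u=0 y=0 v=0 x=1
t1.Δ1 r=1 p=0 q=0 clk=0 u=0 y=0 v=0 x=1
t2.Δ0 r=1 p=0 q=0 clk=0 u=0 y=0 v=0 x=1
t2.Δ1 r=1 p=0 q=0 clk=1 u=0 y=0 v=0 x=1
t2.Δ2 r=1 p=0 q=0 clk=1 u=0 y=0 v=0 x=0
t2.Δ3 r=0 p=0 q=0 clk=1 u=0 y=0 v=0 x=0
t3.Δ0 r=0 p=0 q=0 clk=1 u=0 y=0 v=0 x=0
t3.Δ1 r=0 p=0 q=0 clk=0 u=0 y=0 v=0 x=0
t4.Δ0 r=0 p=0 q=0 clk=0 u=0 y=0 v=0 x=0
t4.Δ1 r=0 p=0 q=0 clk=1 u=0 y=0 v=0 x=0
t5.Δ0 r=0 p=0 q=0 clk=1 u=0 y=0 v=0 x=0
t5.Δ1 r=0 p=0 q=0 clk=0 u=0 y=0 v=0 x=0
t6.Δ0 r=0 p=0 q=0 clk=0 u=0 y=0 v=0 x=0
t6.Δ1 r=0 p=0 q=0 clk=1 u=0 y=0 v=0 x=0

2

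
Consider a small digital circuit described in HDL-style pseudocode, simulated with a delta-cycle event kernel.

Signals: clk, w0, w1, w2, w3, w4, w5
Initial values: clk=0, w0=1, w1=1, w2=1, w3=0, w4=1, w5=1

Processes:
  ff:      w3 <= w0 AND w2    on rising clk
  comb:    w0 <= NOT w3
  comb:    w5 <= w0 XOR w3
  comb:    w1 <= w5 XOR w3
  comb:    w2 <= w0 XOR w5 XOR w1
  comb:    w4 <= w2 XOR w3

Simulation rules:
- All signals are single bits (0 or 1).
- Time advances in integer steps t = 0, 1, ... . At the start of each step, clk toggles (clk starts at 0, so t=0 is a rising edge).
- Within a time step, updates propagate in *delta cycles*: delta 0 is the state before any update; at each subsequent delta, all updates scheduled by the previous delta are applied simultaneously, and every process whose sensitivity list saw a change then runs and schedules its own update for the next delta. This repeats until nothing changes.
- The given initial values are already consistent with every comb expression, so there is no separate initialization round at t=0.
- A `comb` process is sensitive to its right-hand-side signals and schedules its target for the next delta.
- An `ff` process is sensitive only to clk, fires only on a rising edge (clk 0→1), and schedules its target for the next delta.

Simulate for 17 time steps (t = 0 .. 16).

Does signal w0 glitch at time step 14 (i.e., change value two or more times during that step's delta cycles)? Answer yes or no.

no

t=0 Δ0: clk=0 w4=1 w5=1 w3=0 w2=1 w0=1 w1=1
  Δ1: clk:0→1
  Δ2: w3:0→1
  Δ3: w4:1→0, w5:1→0, w0:1→0, w1:1→0
  Δ4: w5:0→1, w2:1→0, w1:0→1
  Δ5: w4:0→1, w1:1→0
  Δ6: w2:0→1
  Δ7: w4:1→0
  (7Δ to stable)
t=1 Δ0: clk=1 w4=0 w5=1 w3=1 w2=1 w0=0 w1=0
  Δ1: clk:1→0
  (1Δ to stable)
t=2 Δ0: clk=0 w4=0 w5=1 w3=1 w2=1 w0=0 w1=0
  Δ1: clk:0→1
  Δ2: w3:1→0
  Δ3: w4:0→1, w5:1→0, w0:0→1, w1:0→1
  Δ4: w5:0→1, w2:1→0, w1:1→0
  Δ5: w4:1→0, w1:0→1
  Δ6: w2:0→1
  Δ7: w4:0→1
  (7Δ to stable)
t=3 Δ0: clk=1 w4=1 w5=1 w3=0 w2=1 w0=1 w1=1
  Δ1: clk:1→0
  (1Δ to stable)
t=4 Δ0: clk=0 w4=1 w5=1 w3=0 w2=1 w0=1 w1=1
  Δ1: clk:0→1
  Δ2: w3:0→1
  Δ3: w4:1→0, w5:1→0, w0:1→0, w1:1→0
  Δ4: w5:0→1, w2:1→0, w1:0→1
  Δ5: w4:0→1, w1:1→0
  Δ6: w2:0→1
  Δ7: w4:1→0
  (7Δ to stable)
t=5 Δ0: clk=1 w4=0 w5=1 w3=1 w2=1 w0=0 w1=0
  Δ1: clk:1→0
  (1Δ to stable)
t=6 Δ0: clk=0 w4=0 w5=1 w3=1 w2=1 w0=0 w1=0
  Δ1: clk:0→1
  Δ2: w3:1→0
  Δ3: w4:0→1, w5:1→0, w0:0→1, w1:0→1
  Δ4: w5:0→1, w2:1→0, w1:1→0
  Δ5: w4:1→0, w1:0→1
  Δ6: w2:0→1
  Δ7: w4:0→1
  (7Δ to stable)
t=7 Δ0: clk=1 w4=1 w5=1 w3=0 w2=1 w0=1 w1=1
  Δ1: clk:1→0
  (1Δ to stable)
t=8 Δ0: clk=0 w4=1 w5=1 w3=0 w2=1 w0=1 w1=1
  Δ1: clk:0→1
  Δ2: w3:0→1
  Δ3: w4:1→0, w5:1→0, w0:1→0, w1:1→0
  Δ4: w5:0→1, w2:1→0, w1:0→1
  Δ5: w4:0→1, w1:1→0
  Δ6: w2:0→1
  Δ7: w4:1→0
  (7Δ to stable)
t=9 Δ0: clk=1 w4=0 w5=1 w3=1 w2=1 w0=0 w1=0
  Δ1: clk:1→0
  (1Δ to stable)
t=10 Δ0: clk=0 w4=0 w5=1 w3=1 w2=1 w0=0 w1=0
  Δ1: clk:0→1
  Δ2: w3:1→0
  Δ3: w4:0→1, w5:1→0, w0:0→1, w1:0→1
  Δ4: w5:0→1, w2:1→0, w1:1→0
  Δ5: w4:1→0, w1:0→1
  Δ6: w2:0→1
  Δ7: w4:0→1
  (7Δ to stable)
t=11 Δ0: clk=1 w4=1 w5=1 w3=0 w2=1 w0=1 w1=1
  Δ1: clk:1→0
  (1Δ to stable)
t=12 Δ0: clk=0 w4=1 w5=1 w3=0 w2=1 w0=1 w1=1
  Δ1: clk:0→1
  Δ2: w3:0→1
  Δ3: w4:1→0, w5:1→0, w0:1→0, w1:1→0
  Δ4: w5:0→1, w2:1→0, w1:0→1
  Δ5: w4:0→1, w1:1→0
  Δ6: w2:0→1
  Δ7: w4:1→0
  (7Δ to stable)
t=13 Δ0: clk=1 w4=0 w5=1 w3=1 w2=1 w0=0 w1=0
  Δ1: clk:1→0
  (1Δ to stable)
t=14 Δ0: clk=0 w4=0 w5=1 w3=1 w2=1 w0=0 w1=0
  Δ1: clk:0→1
  Δ2: w3:1→0
  Δ3: w4:0→1, w5:1→0, w0:0→1, w1:0→1
  Δ4: w5:0→1, w2:1→0, w1:1→0
  Δ5: w4:1→0, w1:0→1
  Δ6: w2:0→1
  Δ7: w4:0→1
  (7Δ to stable)
t=15 Δ0: clk=1 w4=1 w5=1 w3=0 w2=1 w0=1 w1=1
  Δ1: clk:1→0
  (1Δ to stable)
t=16 Δ0: clk=0 w4=1 w5=1 w3=0 w2=1 w0=1 w1=1
  Δ1: clk:0→1
  Δ2: w3:0→1
  Δ3: w4:1→0, w5:1→0, w0:1→0, w1:1→0
  Δ4: w5:0→1, w2:1→0, w1:0→1
  Δ5: w4:0→1, w1:1→0
  Δ6: w2:0→1
  Δ7: w4:1→0
  (7Δ to stable)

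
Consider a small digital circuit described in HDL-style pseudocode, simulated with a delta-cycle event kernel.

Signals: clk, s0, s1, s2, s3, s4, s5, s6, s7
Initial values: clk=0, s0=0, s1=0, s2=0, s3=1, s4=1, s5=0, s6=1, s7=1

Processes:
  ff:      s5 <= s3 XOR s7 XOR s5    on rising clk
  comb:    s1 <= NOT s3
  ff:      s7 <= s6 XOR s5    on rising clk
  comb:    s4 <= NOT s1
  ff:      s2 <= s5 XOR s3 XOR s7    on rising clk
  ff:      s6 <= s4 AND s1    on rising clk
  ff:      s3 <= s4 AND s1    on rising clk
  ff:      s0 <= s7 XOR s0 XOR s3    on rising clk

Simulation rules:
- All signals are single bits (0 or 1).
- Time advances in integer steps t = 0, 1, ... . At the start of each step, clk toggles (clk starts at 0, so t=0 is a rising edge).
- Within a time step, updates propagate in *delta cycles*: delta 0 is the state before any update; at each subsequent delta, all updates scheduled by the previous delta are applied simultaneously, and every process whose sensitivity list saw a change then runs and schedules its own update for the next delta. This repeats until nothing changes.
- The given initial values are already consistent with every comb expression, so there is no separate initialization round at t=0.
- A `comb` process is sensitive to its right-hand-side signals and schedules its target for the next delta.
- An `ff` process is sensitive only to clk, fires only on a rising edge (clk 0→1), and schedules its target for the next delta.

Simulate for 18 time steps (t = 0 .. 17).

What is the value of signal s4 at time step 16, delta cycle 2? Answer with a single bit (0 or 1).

[bits: s6,s4,s7,clk,s0,s1,s5,s3,s2]
t=0: Δ0=111000010 Δ1=111100010 Δ2=011100000 Δ3=011101000 Δ4=001101000 | 4Δ
t=1: Δ0=001101000 Δ1=001001000 | 1Δ
t=2: Δ0=001001000 Δ1=001101000 Δ2=000111101 | 2Δ
t=3: Δ0=000111101 Δ1=000011101 | 1Δ
t=4: Δ0=000011101 Δ1=000111101 Δ2=001111101 | 2Δ
t=5: Δ0=001111101 Δ1=001011101 | 1Δ
t=6: Δ0=001011101 Δ1=001111101 Δ2=001101000 | 2Δ
t=7: Δ0=001101000 Δ1=001001000 | 1Δ
t=8: Δ0=001001000 Δ1=001101000 Δ2=000111101 | 2Δ
t=9: Δ0=000111101 Δ1=000011101 | 1Δ
t=10: Δ0=000011101 Δ1=000111101 Δ2=001111101 | 2Δ
t=11: Δ0=001111101 Δ1=001011101 | 1Δ
t=12: Δ0=001011101 Δ1=001111101 Δ2=001101000 | 2Δ
t=13: Δ0=001101000 Δ1=001001000 | 1Δ
t=14: Δ0=001001000 Δ1=001101000 Δ2=000111101 | 2Δ
t=15: Δ0=000111101 Δ1=000011101 | 1Δ
t=16: Δ0=000011101 Δ1=000111101 Δ2=001111101 | 2Δ
t=17: Δ0=001111101 Δ1=001011101 | 1Δ

0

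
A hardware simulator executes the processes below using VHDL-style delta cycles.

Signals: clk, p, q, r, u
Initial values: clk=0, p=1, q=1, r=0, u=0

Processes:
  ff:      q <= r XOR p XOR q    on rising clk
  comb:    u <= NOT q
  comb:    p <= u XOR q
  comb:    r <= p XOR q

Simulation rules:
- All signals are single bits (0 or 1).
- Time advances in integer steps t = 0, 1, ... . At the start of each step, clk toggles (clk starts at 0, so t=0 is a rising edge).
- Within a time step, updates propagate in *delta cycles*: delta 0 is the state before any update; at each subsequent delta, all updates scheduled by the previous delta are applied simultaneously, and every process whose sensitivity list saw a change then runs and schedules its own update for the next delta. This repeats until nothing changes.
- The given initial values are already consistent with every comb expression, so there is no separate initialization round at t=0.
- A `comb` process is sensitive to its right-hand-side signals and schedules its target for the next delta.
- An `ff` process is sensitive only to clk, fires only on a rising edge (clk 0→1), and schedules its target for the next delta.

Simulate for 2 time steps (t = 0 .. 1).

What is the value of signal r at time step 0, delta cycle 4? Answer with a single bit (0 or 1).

0

t0.Δ0 q=1 u=0 r=0 clk=0 p=1
t0.Δ1 q=1 u=0 r=0 clk=1 p=1
t0.Δ2 q=0 u=0 r=0 clk=1 p=1
t0.Δ3 q=0 u=1 r=1 clk=1 p=0
t0.Δ4 q=0 u=1 r=0 clk=1 p=1
t0.Δ5 q=0 u=1 r=1 clk=1 p=1
t1.Δ0 q=0 u=1 r=1 clk=1 p=1
t1.Δ1 q=0 u=1 r=1 clk=0 p=1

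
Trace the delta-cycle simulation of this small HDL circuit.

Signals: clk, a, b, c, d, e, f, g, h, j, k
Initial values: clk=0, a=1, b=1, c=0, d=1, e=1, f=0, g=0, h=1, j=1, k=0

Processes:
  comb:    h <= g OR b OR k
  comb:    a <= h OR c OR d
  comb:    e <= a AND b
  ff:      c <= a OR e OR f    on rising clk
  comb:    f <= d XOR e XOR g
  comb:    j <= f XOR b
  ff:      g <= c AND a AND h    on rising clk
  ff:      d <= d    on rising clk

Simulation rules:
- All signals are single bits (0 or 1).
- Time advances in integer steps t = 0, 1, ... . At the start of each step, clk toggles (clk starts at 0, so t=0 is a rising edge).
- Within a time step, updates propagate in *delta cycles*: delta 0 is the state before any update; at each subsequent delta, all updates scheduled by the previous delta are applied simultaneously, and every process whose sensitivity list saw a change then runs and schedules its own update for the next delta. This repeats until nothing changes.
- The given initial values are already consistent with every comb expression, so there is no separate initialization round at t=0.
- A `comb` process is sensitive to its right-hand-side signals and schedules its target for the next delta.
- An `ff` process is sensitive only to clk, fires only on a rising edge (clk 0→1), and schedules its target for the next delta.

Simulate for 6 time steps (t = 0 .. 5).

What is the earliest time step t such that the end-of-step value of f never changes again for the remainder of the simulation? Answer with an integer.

[bits: b,h,k,g,a,j,c,e,clk,f,d]
t=0: Δ0=11001101001 Δ1=11001101101 Δ2=11001111101 | 2Δ
t=1: Δ0=11001111101 Δ1=11001111001 | 1Δ
t=2: Δ0=11001111001 Δ1=11001111101 Δ2=11011111101 Δ3=11011111111 Δ4=11011011111 | 4Δ
t=3: Δ0=11011011111 Δ1=11011011011 | 1Δ
t=4: Δ0=11011011011 Δ1=11011011111 | 1Δ
t=5: Δ0=11011011111 Δ1=11011011011 | 1Δ

2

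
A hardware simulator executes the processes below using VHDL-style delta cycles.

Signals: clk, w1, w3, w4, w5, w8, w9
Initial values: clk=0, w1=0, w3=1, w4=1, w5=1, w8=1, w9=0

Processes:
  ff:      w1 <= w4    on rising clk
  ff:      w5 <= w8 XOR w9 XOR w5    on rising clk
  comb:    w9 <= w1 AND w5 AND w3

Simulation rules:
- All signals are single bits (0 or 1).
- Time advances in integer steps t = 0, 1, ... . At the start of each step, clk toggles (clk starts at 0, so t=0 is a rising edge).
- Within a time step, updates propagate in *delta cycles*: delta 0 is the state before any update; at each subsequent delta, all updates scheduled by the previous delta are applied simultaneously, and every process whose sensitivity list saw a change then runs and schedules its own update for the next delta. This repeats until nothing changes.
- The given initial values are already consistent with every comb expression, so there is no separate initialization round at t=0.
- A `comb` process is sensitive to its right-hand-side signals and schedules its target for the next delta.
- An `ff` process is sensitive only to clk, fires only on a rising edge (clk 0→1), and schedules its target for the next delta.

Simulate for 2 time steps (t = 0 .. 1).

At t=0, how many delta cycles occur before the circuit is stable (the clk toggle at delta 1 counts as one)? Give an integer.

[bits: w4,w1,w9,clk,w8,w3,w5]
t=0: Δ0=1000111 Δ1=1001111 Δ2=1101110 | 2Δ
t=1: Δ0=1101110 Δ1=1100110 | 1Δ

2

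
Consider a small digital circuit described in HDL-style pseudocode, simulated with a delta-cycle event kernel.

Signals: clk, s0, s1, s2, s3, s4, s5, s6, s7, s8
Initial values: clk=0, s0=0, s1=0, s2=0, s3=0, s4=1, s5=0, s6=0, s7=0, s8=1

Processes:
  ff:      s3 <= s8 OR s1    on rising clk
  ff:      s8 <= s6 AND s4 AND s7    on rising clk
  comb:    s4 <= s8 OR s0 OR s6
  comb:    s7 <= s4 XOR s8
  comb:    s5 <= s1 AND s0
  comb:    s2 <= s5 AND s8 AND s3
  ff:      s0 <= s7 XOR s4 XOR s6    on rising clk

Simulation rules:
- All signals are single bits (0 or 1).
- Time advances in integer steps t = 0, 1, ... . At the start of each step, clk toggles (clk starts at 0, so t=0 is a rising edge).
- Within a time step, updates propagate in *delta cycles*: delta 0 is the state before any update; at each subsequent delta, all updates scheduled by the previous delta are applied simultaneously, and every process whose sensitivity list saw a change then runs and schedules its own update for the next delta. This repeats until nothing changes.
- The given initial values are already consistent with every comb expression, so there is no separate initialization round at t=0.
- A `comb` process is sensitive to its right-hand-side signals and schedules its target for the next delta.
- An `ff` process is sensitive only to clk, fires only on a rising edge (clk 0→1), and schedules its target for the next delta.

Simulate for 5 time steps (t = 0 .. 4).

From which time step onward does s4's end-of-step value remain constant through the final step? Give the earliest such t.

t=0 Δ0: s5=0 clk=0 s8=1 s1=0 s0=0 s6=0 s2=0 s7=0 s4=1 s3=0
  Δ1: clk:0→1
  Δ2: s8:1→0, s0:0→1, s3:0→1
  Δ3: s7:0→1
  (3Δ to stable)
t=1 Δ0: s5=0 clk=1 s8=0 s1=0 s0=1 s6=0 s2=0 s7=1 s4=1 s3=1
  Δ1: clk:1→0
  (1Δ to stable)
t=2 Δ0: s5=0 clk=0 s8=0 s1=0 s0=1 s6=0 s2=0 s7=1 s4=1 s3=1
  Δ1: clk:0→1
  Δ2: s0:1→0, s3:1→0
  Δ3: s4:1→0
  Δ4: s7:1→0
  (4Δ to stable)
t=3 Δ0: s5=0 clk=1 s8=0 s1=0 s0=0 s6=0 s2=0 s7=0 s4=0 s3=0
  Δ1: clk:1→0
  (1Δ to stable)
t=4 Δ0: s5=0 clk=0 s8=0 s1=0 s0=0 s6=0 s2=0 s7=0 s4=0 s3=0
  Δ1: clk:0→1
  (1Δ to stable)

2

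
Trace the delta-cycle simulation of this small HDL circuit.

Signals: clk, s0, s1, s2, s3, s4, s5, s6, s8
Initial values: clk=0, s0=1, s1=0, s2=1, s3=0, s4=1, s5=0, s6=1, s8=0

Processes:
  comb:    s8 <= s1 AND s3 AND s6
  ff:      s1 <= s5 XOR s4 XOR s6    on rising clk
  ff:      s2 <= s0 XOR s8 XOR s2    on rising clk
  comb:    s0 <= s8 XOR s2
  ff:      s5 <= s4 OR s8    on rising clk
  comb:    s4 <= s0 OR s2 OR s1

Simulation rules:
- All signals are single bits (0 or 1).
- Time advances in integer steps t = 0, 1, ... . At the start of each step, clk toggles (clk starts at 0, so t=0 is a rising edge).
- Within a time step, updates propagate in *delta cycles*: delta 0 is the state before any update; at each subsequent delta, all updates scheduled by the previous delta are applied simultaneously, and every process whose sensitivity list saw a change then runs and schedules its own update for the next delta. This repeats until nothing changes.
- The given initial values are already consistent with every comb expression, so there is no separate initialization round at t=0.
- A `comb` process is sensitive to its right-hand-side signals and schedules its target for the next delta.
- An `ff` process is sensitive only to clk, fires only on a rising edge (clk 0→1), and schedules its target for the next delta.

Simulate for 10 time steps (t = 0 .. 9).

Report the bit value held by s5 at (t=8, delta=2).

[bits: s1,s3,s4,s5,s6,s0,s2,clk,s8]
t=0: Δ0=001011100 Δ1=001011110 Δ2=001111010 Δ3=001110010 Δ4=000110010 | 4Δ
t=1: Δ0=000110010 Δ1=000110000 | 1Δ
t=2: Δ0=000110000 Δ1=000110010 Δ2=000010010 | 2Δ
t=3: Δ0=000010010 Δ1=000010000 | 1Δ
t=4: Δ0=000010000 Δ1=000010010 Δ2=100010010 Δ3=101010010 | 3Δ
t=5: Δ0=101010010 Δ1=101010000 | 1Δ
t=6: Δ0=101010000 Δ1=101010010 Δ2=001110010 Δ3=000110010 | 3Δ
t=7: Δ0=000110010 Δ1=000110000 | 1Δ
t=8: Δ0=000110000 Δ1=000110010 Δ2=000010010 | 2Δ
t=9: Δ0=000010010 Δ1=000010000 | 1Δ

0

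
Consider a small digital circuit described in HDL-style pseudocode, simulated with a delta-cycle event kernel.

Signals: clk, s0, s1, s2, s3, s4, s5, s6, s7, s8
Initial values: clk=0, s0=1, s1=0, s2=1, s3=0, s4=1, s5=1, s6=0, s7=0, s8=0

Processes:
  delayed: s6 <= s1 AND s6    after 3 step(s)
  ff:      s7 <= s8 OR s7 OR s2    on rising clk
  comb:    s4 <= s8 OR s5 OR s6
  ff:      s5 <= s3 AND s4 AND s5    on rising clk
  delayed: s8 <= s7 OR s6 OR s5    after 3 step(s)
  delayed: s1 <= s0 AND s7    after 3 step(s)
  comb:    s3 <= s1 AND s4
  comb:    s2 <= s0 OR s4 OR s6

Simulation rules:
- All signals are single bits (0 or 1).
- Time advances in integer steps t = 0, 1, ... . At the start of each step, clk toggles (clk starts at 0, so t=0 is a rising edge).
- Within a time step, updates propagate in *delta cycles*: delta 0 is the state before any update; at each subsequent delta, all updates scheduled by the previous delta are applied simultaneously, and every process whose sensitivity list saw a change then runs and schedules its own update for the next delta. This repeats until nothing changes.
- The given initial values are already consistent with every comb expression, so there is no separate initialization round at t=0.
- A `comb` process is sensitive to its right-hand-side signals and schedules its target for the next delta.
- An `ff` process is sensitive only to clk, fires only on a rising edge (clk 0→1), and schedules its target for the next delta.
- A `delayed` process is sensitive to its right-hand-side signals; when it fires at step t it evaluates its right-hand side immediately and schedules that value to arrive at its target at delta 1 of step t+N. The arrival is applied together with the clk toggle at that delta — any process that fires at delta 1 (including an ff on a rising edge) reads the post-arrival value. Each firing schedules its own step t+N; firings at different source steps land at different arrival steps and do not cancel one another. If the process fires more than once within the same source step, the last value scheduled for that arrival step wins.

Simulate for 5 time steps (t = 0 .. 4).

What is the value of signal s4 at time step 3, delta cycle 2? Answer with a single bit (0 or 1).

1

[bits: s6,s3,s2,s4,s8,s0,s1,s7,clk,s5]
t=0: Δ0=0011010001 Δ1=0011010011 Δ2=0011010110 Δ3=0010010110 | 3Δ
t=1: Δ0=0010010110 Δ1=0010010100 | 1Δ
t=2: Δ0=0010010100 Δ1=0010010110 | 1Δ
t=3: Δ0=0010010110 Δ1=0010111100 Δ2=0011111100 Δ3=0111111100 | 3Δ
t=4: Δ0=0111111100 Δ1=0111111110 | 1Δ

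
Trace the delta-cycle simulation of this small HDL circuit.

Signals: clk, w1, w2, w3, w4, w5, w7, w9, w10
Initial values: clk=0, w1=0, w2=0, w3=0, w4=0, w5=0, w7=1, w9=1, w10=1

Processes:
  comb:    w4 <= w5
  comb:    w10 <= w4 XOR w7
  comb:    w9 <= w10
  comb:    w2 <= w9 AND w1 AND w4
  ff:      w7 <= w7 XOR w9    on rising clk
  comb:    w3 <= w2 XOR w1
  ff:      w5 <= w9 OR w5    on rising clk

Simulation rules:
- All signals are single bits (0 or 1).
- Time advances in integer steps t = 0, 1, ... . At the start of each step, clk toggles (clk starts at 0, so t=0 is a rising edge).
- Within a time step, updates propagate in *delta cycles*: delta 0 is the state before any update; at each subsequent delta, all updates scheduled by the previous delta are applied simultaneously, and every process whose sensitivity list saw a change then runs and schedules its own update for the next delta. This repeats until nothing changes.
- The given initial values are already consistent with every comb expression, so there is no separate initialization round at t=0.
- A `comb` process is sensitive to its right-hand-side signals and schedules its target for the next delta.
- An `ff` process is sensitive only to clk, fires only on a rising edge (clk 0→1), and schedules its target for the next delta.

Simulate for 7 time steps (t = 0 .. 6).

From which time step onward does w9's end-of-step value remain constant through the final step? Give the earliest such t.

2

[bits: w2,clk,w1,w3,w5,w9,w7,w10,w4]
t=0: Δ0=000001110 Δ1=010001110 Δ2=010011010 Δ3=010011001 Δ4=010010011 Δ5=010011011 | 5Δ
t=1: Δ0=010011011 Δ1=000011011 | 1Δ
t=2: Δ0=000011011 Δ1=010011011 Δ2=010011111 Δ3=010011101 Δ4=010010101 | 4Δ
t=3: Δ0=010010101 Δ1=000010101 | 1Δ
t=4: Δ0=000010101 Δ1=010010101 | 1Δ
t=5: Δ0=010010101 Δ1=000010101 | 1Δ
t=6: Δ0=000010101 Δ1=010010101 | 1Δ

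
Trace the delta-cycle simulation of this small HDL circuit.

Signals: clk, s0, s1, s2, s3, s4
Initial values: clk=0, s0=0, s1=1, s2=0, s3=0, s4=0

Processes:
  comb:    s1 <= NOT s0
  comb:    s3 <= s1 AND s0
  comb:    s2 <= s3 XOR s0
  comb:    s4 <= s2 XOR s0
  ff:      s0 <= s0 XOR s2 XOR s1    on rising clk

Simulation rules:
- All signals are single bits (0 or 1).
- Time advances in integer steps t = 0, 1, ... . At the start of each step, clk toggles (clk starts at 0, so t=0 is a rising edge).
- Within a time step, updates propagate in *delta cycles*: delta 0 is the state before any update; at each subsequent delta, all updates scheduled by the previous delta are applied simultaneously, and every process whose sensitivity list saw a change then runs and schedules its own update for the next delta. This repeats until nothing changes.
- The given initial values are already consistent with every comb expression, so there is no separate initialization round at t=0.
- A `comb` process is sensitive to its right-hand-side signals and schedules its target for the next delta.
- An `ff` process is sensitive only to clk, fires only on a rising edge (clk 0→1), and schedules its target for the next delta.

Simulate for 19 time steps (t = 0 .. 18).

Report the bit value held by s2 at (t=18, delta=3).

[bits: s0,s3,clk,s2,s4,s1]
t=0: Δ0=000001 Δ1=001001 Δ2=101001 Δ3=111110 Δ4=101000 Δ5=101110 Δ6=101100 | 6Δ
t=1: Δ0=101100 Δ1=100100 | 1Δ
t=2: Δ0=100100 Δ1=101100 Δ2=001100 Δ3=001011 Δ4=001001 | 4Δ
t=3: Δ0=001001 Δ1=000001 | 1Δ
t=4: Δ0=000001 Δ1=001001 Δ2=101001 Δ3=111110 Δ4=101000 Δ5=101110 Δ6=101100 | 6Δ
t=5: Δ0=101100 Δ1=100100 | 1Δ
t=6: Δ0=100100 Δ1=101100 Δ2=001100 Δ3=001011 Δ4=001001 | 4Δ
t=7: Δ0=001001 Δ1=000001 | 1Δ
t=8: Δ0=000001 Δ1=001001 Δ2=101001 Δ3=111110 Δ4=101000 Δ5=101110 Δ6=101100 | 6Δ
t=9: Δ0=101100 Δ1=100100 | 1Δ
t=10: Δ0=100100 Δ1=101100 Δ2=001100 Δ3=001011 Δ4=001001 | 4Δ
t=11: Δ0=001001 Δ1=000001 | 1Δ
t=12: Δ0=000001 Δ1=001001 Δ2=101001 Δ3=111110 Δ4=101000 Δ5=101110 Δ6=101100 | 6Δ
t=13: Δ0=101100 Δ1=100100 | 1Δ
t=14: Δ0=100100 Δ1=101100 Δ2=001100 Δ3=001011 Δ4=001001 | 4Δ
t=15: Δ0=001001 Δ1=000001 | 1Δ
t=16: Δ0=000001 Δ1=001001 Δ2=101001 Δ3=111110 Δ4=101000 Δ5=101110 Δ6=101100 | 6Δ
t=17: Δ0=101100 Δ1=100100 | 1Δ
t=18: Δ0=100100 Δ1=101100 Δ2=001100 Δ3=001011 Δ4=001001 | 4Δ

0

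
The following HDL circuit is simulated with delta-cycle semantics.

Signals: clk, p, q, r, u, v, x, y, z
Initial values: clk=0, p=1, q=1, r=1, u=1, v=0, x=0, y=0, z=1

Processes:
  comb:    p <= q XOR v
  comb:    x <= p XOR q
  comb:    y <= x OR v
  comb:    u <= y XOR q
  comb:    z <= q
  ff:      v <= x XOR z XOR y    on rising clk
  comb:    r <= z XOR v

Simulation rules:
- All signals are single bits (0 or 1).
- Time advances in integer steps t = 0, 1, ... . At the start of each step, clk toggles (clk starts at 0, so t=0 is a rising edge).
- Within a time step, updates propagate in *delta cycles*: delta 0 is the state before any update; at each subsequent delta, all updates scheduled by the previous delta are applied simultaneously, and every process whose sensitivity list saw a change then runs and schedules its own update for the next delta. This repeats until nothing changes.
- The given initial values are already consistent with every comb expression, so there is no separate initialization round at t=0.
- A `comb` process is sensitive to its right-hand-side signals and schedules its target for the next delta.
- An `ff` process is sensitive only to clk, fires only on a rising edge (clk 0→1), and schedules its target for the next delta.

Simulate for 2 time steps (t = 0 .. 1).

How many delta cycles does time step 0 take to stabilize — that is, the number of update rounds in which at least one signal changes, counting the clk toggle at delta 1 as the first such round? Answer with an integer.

4

t=0 Δ0: q=1 clk=0 r=1 z=1 y=0 v=0 x=0 u=1 p=1
  Δ1: clk:0→1
  Δ2: v:0→1
  Δ3: r:1→0, y:0→1, p:1→0
  Δ4: x:0→1, u:1→0
  (4Δ to stable)
t=1 Δ0: q=1 clk=1 r=0 z=1 y=1 v=1 x=1 u=0 p=0
  Δ1: clk:1→0
  (1Δ to stable)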